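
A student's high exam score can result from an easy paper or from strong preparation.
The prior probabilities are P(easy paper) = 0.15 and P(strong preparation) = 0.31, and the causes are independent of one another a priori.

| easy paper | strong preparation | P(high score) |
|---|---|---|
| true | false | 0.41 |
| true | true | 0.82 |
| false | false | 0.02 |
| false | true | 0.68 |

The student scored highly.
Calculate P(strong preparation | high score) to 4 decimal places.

P(strong preparation | high score) ≈ 0.8005

By total probability over the 4 (easy paper, strong preparation) configurations:
  P(high score) = 0.02·0.85·0.69 + 0.68·0.85·0.31 + 0.41·0.15·0.69 + 0.82·0.15·0.31
        = 0.011730 + 0.179180 + 0.042435 + 0.038130 = 0.271475
Keeping only the strong preparation-present terms gives 0.217310, so
  P(strong preparation | high score) = 0.217310 / 0.271475 ≈ 0.8005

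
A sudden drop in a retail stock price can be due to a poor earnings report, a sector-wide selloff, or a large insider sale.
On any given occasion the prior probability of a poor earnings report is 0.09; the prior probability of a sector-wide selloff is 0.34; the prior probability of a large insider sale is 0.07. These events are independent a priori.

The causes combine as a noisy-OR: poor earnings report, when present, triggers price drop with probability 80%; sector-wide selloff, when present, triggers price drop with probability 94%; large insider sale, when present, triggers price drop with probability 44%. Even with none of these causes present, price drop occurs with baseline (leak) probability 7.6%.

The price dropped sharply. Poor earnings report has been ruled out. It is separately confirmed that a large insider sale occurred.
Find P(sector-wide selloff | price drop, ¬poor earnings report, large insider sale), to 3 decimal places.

Under noisy-OR, P(price drop | causes) = 1 − (1−0.076)·∏(1−qᵢ) over the active causes.
By total probability over both values of sector-wide selloff:
  P(price drop | ¬poor earnings report, large insider sale) = 0.48256×0.66 + 0.968954×0.34
        = 0.318490 + 0.329444 = 0.647934
Configurations with sector-wide selloff contribute 0.329444, so
  P(sector-wide selloff | price drop, ¬poor earnings report, large insider sale) = 0.329444 / 0.647934 ≈ 0.508

P(sector-wide selloff | price drop, ¬poor earnings report, large insider sale) ≈ 0.508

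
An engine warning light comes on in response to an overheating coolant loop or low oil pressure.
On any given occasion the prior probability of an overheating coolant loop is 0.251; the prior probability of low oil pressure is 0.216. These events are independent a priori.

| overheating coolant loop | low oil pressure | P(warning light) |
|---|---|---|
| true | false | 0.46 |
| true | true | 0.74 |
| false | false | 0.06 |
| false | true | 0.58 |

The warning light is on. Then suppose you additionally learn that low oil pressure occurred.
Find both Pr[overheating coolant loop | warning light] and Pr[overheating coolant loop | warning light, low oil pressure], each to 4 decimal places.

P(warning light) = 0.06*0.749*0.784 + 0.58*0.749*0.216 + 0.46*0.251*0.784 + 0.74*0.251*0.216 = 0.035233 + 0.093835 + 0.090521 + 0.040120 = 0.259709
Restricting to configurations with overheating coolant loop present: 0.090521 + 0.040120 = 0.130641.
Hence the posterior is 0.130641/0.259709 ≈ 0.5030.

Now also conditioning on low oil pressure=true:
Numerator (weight on configurations with overheating coolant loop): 0.74*0.251 = 0.185740
Normalizer over all consistent configurations: 0.58*0.749 + 0.74*0.251 = 0.620160
Posterior = 0.185740 / 0.620160 ≈ 0.2995

Pr[overheating coolant loop | warning light] ≈ 0.5030; Pr[overheating coolant loop | warning light, low oil pressure] ≈ 0.2995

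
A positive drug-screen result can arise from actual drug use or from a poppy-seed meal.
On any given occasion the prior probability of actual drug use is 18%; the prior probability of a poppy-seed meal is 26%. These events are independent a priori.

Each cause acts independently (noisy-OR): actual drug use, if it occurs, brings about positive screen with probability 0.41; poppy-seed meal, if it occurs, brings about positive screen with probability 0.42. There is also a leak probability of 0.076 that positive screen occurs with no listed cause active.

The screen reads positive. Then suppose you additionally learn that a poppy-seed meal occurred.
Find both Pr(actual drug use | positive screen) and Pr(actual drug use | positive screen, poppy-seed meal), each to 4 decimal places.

Under noisy-OR, P(positive screen | causes) = 1 − (1−0.076)·∏(1−qᵢ) over the active causes.
Numerator (weight on configurations with actual drug use): 0.060585 + 0.032002 = 0.092587
Denominator P(positive screen): 0.076*0.82*0.74 + 0.46408*0.82*0.26 + 0.45484*0.18*0.74 + 0.683807*0.18*0.26 = 0.237646
P(actual drug use | positive screen) = 0.092587/0.237646 ≈ 0.3896

Now also conditioning on poppy-seed meal=true:
P(positive screen | poppy-seed meal) = 0.46408×0.82 + 0.683807×0.18 = 0.380546 + 0.123085 = 0.503631
Restricting to configurations with actual drug use present: 0.683807×0.18 = 0.123085.
Hence the posterior is 0.123085/0.503631 ≈ 0.2444.
— poppy-seed meal explains away the evidence for actual drug use.

Pr(actual drug use | positive screen) ≈ 0.3896; Pr(actual drug use | positive screen, poppy-seed meal) ≈ 0.2444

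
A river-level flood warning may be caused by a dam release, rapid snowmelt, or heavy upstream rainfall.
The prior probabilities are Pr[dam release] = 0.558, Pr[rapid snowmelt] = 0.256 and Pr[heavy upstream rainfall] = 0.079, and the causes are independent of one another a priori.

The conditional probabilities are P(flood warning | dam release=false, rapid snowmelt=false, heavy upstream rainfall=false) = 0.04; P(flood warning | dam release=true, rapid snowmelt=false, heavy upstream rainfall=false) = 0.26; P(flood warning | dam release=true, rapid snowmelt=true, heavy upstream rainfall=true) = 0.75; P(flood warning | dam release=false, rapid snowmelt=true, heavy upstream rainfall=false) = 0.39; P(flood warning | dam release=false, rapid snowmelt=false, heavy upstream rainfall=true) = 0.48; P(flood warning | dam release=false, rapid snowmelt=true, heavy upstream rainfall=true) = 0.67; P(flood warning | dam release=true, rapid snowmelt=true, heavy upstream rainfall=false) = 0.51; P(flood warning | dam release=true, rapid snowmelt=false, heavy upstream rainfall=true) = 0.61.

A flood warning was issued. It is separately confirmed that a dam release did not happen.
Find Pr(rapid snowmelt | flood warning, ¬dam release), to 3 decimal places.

Pr(rapid snowmelt | flood warning, ¬dam release) ≈ 0.655

Weight on rapid snowmelt=true, given the evidence: 0.091953 + 0.013550 = 0.105503
Normalizer over all consistent configurations: 0.04·0.744·0.921 + 0.48·0.744·0.079 + 0.39·0.256·0.921 + 0.67·0.256·0.079 = 0.161124
P(rapid snowmelt | flood warning, ¬dam release) = 0.105503/0.161124 ≈ 0.655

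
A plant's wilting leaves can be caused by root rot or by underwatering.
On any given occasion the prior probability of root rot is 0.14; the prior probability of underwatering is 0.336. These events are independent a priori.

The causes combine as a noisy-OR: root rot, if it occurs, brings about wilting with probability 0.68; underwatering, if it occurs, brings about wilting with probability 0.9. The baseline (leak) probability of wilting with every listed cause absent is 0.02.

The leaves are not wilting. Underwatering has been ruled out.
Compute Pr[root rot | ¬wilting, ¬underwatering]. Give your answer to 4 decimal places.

Pr[root rot | ¬wilting, ¬underwatering] ≈ 0.0495

Under noisy-OR, P(wilting | causes) = 1 − (1−0.02)·∏(1−qᵢ) over the active causes.
Weight on root rot=true, given the evidence: 0.3136×0.14 = 0.043904
Normalizer over all consistent configurations: 0.98×0.86 + 0.3136×0.14 = 0.886704
P(root rot | ¬wilting, ¬underwatering) = 0.043904/0.886704 ≈ 0.0495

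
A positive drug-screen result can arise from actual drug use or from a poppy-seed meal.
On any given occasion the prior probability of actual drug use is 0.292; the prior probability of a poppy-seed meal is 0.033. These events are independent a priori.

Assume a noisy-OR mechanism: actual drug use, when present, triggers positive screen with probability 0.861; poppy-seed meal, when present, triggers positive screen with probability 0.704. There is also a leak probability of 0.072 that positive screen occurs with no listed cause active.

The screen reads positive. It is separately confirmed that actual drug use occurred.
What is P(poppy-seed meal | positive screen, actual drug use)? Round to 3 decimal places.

Under noisy-OR, P(positive screen | causes) = 1 − (1−0.072)·∏(1−qᵢ) over the active causes.
For the numerator, keep only poppy-seed meal=true terms: 0.961818*0.033 = 0.031740
The normalizing constant is 0.871008*0.967 + 0.961818*0.033 = 0.874005
P(poppy-seed meal | positive screen, actual drug use) = 0.031740/0.874005 ≈ 0.036

P(poppy-seed meal | positive screen, actual drug use) ≈ 0.036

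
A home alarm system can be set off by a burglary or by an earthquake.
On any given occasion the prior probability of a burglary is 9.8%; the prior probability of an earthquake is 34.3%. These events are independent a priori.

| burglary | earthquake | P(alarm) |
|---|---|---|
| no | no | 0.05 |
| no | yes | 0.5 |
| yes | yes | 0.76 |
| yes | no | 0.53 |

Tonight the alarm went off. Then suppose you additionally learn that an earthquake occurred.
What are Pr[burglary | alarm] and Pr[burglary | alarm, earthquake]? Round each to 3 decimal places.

By total probability over the 4 (burglary, earthquake) configurations:
  P(alarm) = 0.05×0.902×0.657 + 0.5×0.902×0.343 + 0.53×0.098×0.657 + 0.76×0.098×0.343
        = 0.029631 + 0.154693 + 0.034125 + 0.025547 = 0.243996
The terms with burglary present sum to 0.059672, so
  P(burglary | alarm) = 0.059672 / 0.243996 ≈ 0.245

Now also conditioning on earthquake=true:
Numerator (weight on configurations with burglary): 0.76·0.098 = 0.074480
Normalizer over all consistent configurations: 0.5·0.902 + 0.76·0.098 = 0.525480
Posterior = 0.074480 / 0.525480 ≈ 0.142
— earthquake explains away the evidence for burglary.

Pr[burglary | alarm] ≈ 0.245; Pr[burglary | alarm, earthquake] ≈ 0.142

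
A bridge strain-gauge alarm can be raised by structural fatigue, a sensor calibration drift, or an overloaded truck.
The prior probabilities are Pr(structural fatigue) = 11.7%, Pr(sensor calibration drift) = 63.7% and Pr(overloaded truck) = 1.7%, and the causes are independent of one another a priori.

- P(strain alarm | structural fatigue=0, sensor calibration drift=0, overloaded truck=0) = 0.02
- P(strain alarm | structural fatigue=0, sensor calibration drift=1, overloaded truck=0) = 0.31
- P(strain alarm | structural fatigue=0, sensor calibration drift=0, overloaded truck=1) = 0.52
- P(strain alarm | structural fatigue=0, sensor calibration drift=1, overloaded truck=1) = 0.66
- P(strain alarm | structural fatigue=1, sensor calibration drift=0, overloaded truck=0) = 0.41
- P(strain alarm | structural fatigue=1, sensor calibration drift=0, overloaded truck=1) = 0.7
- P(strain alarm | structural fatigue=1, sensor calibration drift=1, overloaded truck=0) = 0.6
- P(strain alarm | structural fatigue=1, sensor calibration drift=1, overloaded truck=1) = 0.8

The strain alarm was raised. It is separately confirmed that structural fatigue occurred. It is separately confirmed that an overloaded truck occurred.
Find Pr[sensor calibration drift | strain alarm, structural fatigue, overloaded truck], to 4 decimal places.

Enumerate both values of sensor calibration drift and weight by the priors:
  P(strain alarm | structural fatigue, overloaded truck) = 0.7*0.363 + 0.8*0.637
        = 0.254100 + 0.509600 = 0.763700
The terms with sensor calibration drift present sum to 0.509600, so
  P(sensor calibration drift | strain alarm, structural fatigue, overloaded truck) = 0.509600 / 0.763700 ≈ 0.6673

Pr[sensor calibration drift | strain alarm, structural fatigue, overloaded truck] ≈ 0.6673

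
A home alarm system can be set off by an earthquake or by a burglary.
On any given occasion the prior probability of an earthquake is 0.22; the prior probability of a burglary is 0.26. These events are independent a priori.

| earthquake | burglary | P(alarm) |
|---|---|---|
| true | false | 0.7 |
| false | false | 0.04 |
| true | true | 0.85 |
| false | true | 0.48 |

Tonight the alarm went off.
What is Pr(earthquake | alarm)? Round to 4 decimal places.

By total probability over the 4 (earthquake, burglary) configurations:
  P(alarm) = 0.04·0.78·0.74 + 0.48·0.78·0.26 + 0.7·0.22·0.74 + 0.85·0.22·0.26
        = 0.023088 + 0.097344 + 0.113960 + 0.048620 = 0.283012
Configurations with earthquake contribute 0.162580, so
  P(earthquake | alarm) = 0.162580 / 0.283012 ≈ 0.5745

Pr(earthquake | alarm) ≈ 0.5745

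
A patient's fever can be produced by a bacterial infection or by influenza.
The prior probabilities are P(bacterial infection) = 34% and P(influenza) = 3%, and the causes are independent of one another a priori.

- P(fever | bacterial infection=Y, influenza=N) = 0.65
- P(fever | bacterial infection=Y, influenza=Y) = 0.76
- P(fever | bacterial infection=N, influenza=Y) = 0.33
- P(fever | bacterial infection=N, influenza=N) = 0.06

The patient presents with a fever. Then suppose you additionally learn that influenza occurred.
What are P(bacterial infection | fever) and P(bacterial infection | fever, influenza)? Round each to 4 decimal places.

P(bacterial infection | fever) ≈ 0.8317; P(bacterial infection | fever, influenza) ≈ 0.5426

P(fever) = 0.06·0.66·0.97 + 0.33·0.66·0.03 + 0.65·0.34·0.97 + 0.76·0.34·0.03 = 0.038412 + 0.006534 + 0.214370 + 0.007752 = 0.267068
The bacterial infection-present share is 0.214370 + 0.007752 = 0.222122.
P(bacterial infection | fever) = 0.222122 / 0.267068 ≈ 0.8317

Now also conditioning on influenza=true:
By total probability over both values of bacterial infection:
  P(fever | influenza) = 0.33·0.66 + 0.76·0.34
        = 0.217800 + 0.258400 = 0.476200
Keeping only the bacterial infection-present terms gives 0.258400, so
  P(bacterial infection | fever, influenza) = 0.258400 / 0.476200 ≈ 0.5426
— influenza explains away the evidence for bacterial infection.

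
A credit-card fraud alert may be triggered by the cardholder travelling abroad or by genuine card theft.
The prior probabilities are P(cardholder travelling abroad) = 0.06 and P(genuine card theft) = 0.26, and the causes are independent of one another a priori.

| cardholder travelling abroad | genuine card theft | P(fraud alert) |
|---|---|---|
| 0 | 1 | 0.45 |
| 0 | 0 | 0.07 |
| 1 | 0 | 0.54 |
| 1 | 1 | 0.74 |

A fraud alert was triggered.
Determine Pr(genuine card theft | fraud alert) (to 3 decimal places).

P(fraud alert) = 0.07*0.94*0.74 + 0.45*0.94*0.26 + 0.54*0.06*0.74 + 0.74*0.06*0.26 = 0.048692 + 0.109980 + 0.023976 + 0.011544 = 0.194192
The genuine card theft-present share is 0.109980 + 0.011544 = 0.121524.
So P(genuine card theft | fraud alert) = 0.121524/0.194192 ≈ 0.626.

Pr(genuine card theft | fraud alert) ≈ 0.626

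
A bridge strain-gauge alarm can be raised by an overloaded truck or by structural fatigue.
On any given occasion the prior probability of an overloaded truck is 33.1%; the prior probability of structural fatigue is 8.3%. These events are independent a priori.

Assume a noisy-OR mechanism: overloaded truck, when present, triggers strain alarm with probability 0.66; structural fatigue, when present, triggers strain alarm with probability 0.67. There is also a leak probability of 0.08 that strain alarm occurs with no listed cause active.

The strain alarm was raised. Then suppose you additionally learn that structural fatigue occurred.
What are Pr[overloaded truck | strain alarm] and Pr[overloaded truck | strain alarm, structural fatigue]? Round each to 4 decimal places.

Under noisy-OR, P(strain alarm | causes) = 1 − (1−0.08)·∏(1−qᵢ) over the active causes.
P(strain alarm) = 0.08·0.669·0.917 + 0.6964·0.669·0.083 + 0.6872·0.331·0.917 + 0.896776·0.331·0.083 = 0.049078 + 0.038669 + 0.208584 + 0.024637 = 0.320968
The overloaded truck-present share is 0.208584 + 0.024637 = 0.233221.
So P(overloaded truck | strain alarm) = 0.233221/0.320968 ≈ 0.7266.

Now also conditioning on structural fatigue=true:
P(strain alarm | structural fatigue) = 0.6964·0.669 + 0.896776·0.331 = 0.465892 + 0.296833 = 0.762725
The overloaded truck-present share is 0.896776·0.331 = 0.296833.
P(overloaded truck | strain alarm, structural fatigue) = 0.296833 / 0.762725 ≈ 0.3892
This is intercausal reasoning (explaining away): once structural fatigue accounts for the strain alarm, overloaded truck becomes less likely.

Pr[overloaded truck | strain alarm] ≈ 0.7266; Pr[overloaded truck | strain alarm, structural fatigue] ≈ 0.3892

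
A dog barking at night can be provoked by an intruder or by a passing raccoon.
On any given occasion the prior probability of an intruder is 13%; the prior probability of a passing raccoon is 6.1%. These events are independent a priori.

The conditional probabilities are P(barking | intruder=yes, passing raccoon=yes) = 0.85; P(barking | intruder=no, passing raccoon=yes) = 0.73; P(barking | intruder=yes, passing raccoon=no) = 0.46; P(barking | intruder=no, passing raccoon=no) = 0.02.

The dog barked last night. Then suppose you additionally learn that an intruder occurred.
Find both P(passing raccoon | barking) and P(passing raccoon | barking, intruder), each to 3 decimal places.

P(passing raccoon | barking) ≈ 0.386; P(passing raccoon | barking, intruder) ≈ 0.107

Numerator (weight on configurations with passing raccoon): 0.038741 + 0.006740 = 0.045481
The normalizing constant is 0.02×0.87×0.939 + 0.73×0.87×0.061 + 0.46×0.13×0.939 + 0.85×0.13×0.061 = 0.117972
P(passing raccoon | barking) = 0.045481/0.117972 ≈ 0.386

Now also conditioning on intruder=true:
Weight on passing raccoon=true, given the evidence: 0.85×0.061 = 0.051850
Normalizer over all consistent configurations: 0.46×0.939 + 0.85×0.061 = 0.483790
Posterior = 0.051850 / 0.483790 ≈ 0.107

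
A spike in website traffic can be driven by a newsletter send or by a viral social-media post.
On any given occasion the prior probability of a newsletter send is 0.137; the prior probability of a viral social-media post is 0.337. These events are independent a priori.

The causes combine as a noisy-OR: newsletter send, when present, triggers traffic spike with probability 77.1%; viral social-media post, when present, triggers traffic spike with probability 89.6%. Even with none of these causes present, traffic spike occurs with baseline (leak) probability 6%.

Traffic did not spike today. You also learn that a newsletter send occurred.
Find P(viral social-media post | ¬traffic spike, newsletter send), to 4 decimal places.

Under noisy-OR, P(traffic spike | causes) = 1 − (1−0.06)·∏(1−qᵢ) over the active causes.
P(¬traffic spike | newsletter send) = 0.21526*0.663 + 0.022387*0.337 = 0.142717 + 0.007544 = 0.150261
Of this, 0.007544 comes from 0.022387*0.337 (the viral social-media post=true cases).
P(viral social-media post | ¬traffic spike, newsletter send) = 0.007544 / 0.150261 ≈ 0.0502

P(viral social-media post | ¬traffic spike, newsletter send) ≈ 0.0502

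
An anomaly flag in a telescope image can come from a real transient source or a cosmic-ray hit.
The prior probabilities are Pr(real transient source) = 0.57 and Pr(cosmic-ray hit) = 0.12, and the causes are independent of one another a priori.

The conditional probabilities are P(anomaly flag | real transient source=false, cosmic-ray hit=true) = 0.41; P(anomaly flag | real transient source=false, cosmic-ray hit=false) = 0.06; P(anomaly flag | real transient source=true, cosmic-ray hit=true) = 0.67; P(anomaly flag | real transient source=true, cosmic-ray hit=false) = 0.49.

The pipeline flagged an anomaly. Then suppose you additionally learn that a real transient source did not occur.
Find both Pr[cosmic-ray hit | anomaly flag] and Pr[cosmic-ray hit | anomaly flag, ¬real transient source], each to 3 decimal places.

By total probability over the 4 (real transient source, cosmic-ray hit) configurations:
  P(anomaly flag) = 0.06×0.43×0.88 + 0.41×0.43×0.12 + 0.49×0.57×0.88 + 0.67×0.57×0.12
        = 0.022704 + 0.021156 + 0.245784 + 0.045828 = 0.335472
Configurations with cosmic-ray hit contribute 0.066984, so
  P(cosmic-ray hit | anomaly flag) = 0.066984 / 0.335472 ≈ 0.200

With the extra evidence:
Numerator (weight on configurations with cosmic-ray hit): 0.41×0.12 = 0.049200
Normalizer over all consistent configurations: 0.06×0.88 + 0.41×0.12 = 0.102000
Posterior = 0.049200 / 0.102000 ≈ 0.482
With real transient source excluded, cosmic-ray hit must carry more of the explanatory weight for the anomaly flag.

Pr[cosmic-ray hit | anomaly flag] ≈ 0.200; Pr[cosmic-ray hit | anomaly flag, ¬real transient source] ≈ 0.482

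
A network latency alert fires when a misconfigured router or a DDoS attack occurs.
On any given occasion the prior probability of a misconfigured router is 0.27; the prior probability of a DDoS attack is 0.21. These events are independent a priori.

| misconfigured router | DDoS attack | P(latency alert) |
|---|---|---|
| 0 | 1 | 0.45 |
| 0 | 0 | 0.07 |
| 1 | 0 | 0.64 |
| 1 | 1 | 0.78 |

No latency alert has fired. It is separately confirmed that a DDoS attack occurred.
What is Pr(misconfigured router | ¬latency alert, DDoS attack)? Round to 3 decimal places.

Sum P(¬latency alert|·) weighted by the priors over both values of misconfigured router:
  P(¬latency alert | DDoS attack) = 0.55×0.73 + 0.22×0.27
        = 0.401500 + 0.059400 = 0.460900
Configurations with misconfigured router contribute 0.059400, so
  P(misconfigured router | ¬latency alert, DDoS attack) = 0.059400 / 0.460900 ≈ 0.129

Pr(misconfigured router | ¬latency alert, DDoS attack) ≈ 0.129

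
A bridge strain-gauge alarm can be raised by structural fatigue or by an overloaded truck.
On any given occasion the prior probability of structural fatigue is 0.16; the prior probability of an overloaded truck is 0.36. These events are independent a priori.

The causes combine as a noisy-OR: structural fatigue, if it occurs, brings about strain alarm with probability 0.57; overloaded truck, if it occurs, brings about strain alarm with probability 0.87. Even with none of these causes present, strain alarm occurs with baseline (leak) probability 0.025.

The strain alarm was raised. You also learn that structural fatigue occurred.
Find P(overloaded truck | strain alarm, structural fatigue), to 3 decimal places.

Under noisy-OR, P(strain alarm | causes) = 1 − (1−0.025)·∏(1−qᵢ) over the active causes.
P(strain alarm | structural fatigue) = 0.58075×0.64 + 0.945497×0.36 = 0.371680 + 0.340379 = 0.712059
Of this, 0.340379 comes from 0.945497×0.36 (the overloaded truck=true cases).
So P(overloaded truck | strain alarm, structural fatigue) = 0.340379/0.712059 ≈ 0.478.

P(overloaded truck | strain alarm, structural fatigue) ≈ 0.478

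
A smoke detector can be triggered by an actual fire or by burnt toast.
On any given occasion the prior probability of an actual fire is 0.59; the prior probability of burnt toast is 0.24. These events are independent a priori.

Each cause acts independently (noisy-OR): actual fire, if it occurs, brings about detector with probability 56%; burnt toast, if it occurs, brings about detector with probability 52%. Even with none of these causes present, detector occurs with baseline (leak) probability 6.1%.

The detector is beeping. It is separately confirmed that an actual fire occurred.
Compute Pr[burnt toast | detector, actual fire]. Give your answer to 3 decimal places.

Pr[burnt toast | detector, actual fire] ≈ 0.301

Under noisy-OR, P(detector | causes) = 1 − (1−0.061)·∏(1−qᵢ) over the active causes.
Weight on burnt toast=true, given the evidence: 0.801683·0.24 = 0.192404
The normalizing constant is 0.58684·0.76 + 0.801683·0.24 = 0.638402
Posterior = 0.192404 / 0.638402 ≈ 0.301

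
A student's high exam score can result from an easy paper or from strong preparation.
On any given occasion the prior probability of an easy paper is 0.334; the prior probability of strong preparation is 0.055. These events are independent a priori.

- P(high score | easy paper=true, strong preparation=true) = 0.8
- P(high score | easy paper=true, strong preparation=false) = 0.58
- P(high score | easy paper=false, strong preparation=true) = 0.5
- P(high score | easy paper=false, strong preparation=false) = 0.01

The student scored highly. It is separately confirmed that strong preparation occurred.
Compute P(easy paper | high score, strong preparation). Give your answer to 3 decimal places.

Weight on easy paper=true, given the evidence: 0.8*0.334 = 0.267200
The normalizing constant is 0.5*0.666 + 0.8*0.334 = 0.600200
Posterior = 0.267200 / 0.600200 ≈ 0.445

P(easy paper | high score, strong preparation) ≈ 0.445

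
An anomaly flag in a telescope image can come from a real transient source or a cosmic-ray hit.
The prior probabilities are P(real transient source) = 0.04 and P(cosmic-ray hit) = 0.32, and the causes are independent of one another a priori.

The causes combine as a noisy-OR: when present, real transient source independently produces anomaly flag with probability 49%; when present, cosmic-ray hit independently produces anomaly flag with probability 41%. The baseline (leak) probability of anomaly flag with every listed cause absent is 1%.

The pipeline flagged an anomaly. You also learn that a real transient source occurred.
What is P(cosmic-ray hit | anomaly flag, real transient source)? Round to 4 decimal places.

Under noisy-OR, P(anomaly flag | causes) = 1 − (1−0.01)·∏(1−qᵢ) over the active causes.
Enumerate both values of cosmic-ray hit and weight by the priors:
  P(anomaly flag | real transient source) = 0.4951·0.68 + 0.702109·0.32
        = 0.336668 + 0.224675 = 0.561343
Configurations with cosmic-ray hit contribute 0.224675, so
  P(cosmic-ray hit | anomaly flag, real transient source) = 0.224675 / 0.561343 ≈ 0.4002

P(cosmic-ray hit | anomaly flag, real transient source) ≈ 0.4002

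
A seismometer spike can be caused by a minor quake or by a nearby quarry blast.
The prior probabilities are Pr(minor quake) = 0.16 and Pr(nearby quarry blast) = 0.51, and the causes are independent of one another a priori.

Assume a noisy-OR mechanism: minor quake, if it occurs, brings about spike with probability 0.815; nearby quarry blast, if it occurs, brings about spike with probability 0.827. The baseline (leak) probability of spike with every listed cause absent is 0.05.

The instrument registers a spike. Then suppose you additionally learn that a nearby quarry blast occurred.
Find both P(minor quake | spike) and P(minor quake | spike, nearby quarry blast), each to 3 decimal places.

Under noisy-OR, P(spike | causes) = 1 − (1−0.05)·∏(1−qᵢ) over the active causes.
P(spike) = 0.05×0.84×0.49 + 0.83565×0.84×0.51 + 0.82425×0.16×0.49 + 0.969595×0.16×0.51 = 0.020580 + 0.357992 + 0.064621 + 0.079119 = 0.522312
Of this, 0.143740 comes from 0.064621 + 0.079119 (the minor quake=true cases).
So P(minor quake | spike) = 0.143740/0.522312 ≈ 0.275.

With the extra evidence:
Sum P(spike|·) weighted by the priors over both values of minor quake:
  P(spike | nearby quarry blast) = 0.83565*0.84 + 0.969595*0.16
        = 0.701946 + 0.155135 = 0.857081
Configurations with minor quake contribute 0.155135, so
  P(minor quake | spike, nearby quarry blast) = 0.155135 / 0.857081 ≈ 0.181

P(minor quake | spike) ≈ 0.275; P(minor quake | spike, nearby quarry blast) ≈ 0.181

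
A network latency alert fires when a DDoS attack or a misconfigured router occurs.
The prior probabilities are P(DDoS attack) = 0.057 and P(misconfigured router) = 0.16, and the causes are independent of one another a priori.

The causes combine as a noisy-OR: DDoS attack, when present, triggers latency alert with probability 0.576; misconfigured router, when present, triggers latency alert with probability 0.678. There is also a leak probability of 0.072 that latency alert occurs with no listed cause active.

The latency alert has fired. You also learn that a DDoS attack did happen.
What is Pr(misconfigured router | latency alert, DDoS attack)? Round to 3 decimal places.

Under noisy-OR, P(latency alert | causes) = 1 − (1−0.072)·∏(1−qᵢ) over the active causes.
For the numerator, keep only misconfigured router=true terms: 0.873302·0.16 = 0.139728
The normalizing constant is 0.606528·0.84 + 0.873302·0.16 = 0.649212
P(misconfigured router | latency alert, DDoS attack) = 0.139728/0.649212 ≈ 0.215

Pr(misconfigured router | latency alert, DDoS attack) ≈ 0.215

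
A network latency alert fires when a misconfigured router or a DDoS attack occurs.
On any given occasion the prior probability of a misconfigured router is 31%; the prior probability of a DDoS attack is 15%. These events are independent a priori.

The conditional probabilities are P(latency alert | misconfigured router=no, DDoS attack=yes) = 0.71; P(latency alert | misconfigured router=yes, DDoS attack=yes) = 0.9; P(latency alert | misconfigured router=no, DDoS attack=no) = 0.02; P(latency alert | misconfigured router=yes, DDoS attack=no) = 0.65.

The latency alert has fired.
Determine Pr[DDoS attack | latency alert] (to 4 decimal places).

Weight on DDoS attack=true, given the evidence: 0.073485 + 0.041850 = 0.115335
Denominator P(latency alert): 0.02×0.69×0.85 + 0.71×0.69×0.15 + 0.65×0.31×0.85 + 0.9×0.31×0.15 = 0.298340
P(DDoS attack | latency alert) = 0.115335/0.298340 ≈ 0.3866

Pr[DDoS attack | latency alert] ≈ 0.3866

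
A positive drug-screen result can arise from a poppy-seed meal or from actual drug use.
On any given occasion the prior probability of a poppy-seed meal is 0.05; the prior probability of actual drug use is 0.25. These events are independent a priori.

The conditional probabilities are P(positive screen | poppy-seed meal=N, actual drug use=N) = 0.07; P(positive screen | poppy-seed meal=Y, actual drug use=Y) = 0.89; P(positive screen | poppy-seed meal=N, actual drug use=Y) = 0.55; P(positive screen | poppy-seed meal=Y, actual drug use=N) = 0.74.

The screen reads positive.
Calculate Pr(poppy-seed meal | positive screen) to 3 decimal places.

Pr(poppy-seed meal | positive screen) ≈ 0.177

Enumerate the 4 (poppy-seed meal, actual drug use) configurations and weight by the priors:
  P(positive screen) = 0.07×0.95×0.75 + 0.55×0.95×0.25 + 0.74×0.05×0.75 + 0.89×0.05×0.25
        = 0.049875 + 0.130625 + 0.027750 + 0.011125 = 0.219375
The terms with poppy-seed meal present sum to 0.038875, so
  P(poppy-seed meal | positive screen) = 0.038875 / 0.219375 ≈ 0.177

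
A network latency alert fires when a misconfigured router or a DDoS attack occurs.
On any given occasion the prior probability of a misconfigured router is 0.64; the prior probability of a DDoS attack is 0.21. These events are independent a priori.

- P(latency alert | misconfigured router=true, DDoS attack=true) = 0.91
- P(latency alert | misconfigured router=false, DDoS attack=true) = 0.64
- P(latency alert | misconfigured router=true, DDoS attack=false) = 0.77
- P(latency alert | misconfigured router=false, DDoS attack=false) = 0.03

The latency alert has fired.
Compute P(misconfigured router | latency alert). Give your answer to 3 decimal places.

P(misconfigured router | latency alert) ≈ 0.900

Weight on misconfigured router=true, given the evidence: 0.389312 + 0.122304 = 0.511616
Denominator P(latency alert): 0.03*0.36*0.79 + 0.64*0.36*0.21 + 0.77*0.64*0.79 + 0.91*0.64*0.21 = 0.568532
P(misconfigured router | latency alert) = 0.511616/0.568532 ≈ 0.900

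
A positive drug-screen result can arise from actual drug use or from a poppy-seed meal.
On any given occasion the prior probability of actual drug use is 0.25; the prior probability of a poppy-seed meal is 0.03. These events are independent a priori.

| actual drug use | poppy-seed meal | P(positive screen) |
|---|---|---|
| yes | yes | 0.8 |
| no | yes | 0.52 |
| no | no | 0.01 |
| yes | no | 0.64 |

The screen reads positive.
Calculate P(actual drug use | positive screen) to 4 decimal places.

P(actual drug use | positive screen) ≈ 0.8947

By total probability over the 4 (actual drug use, poppy-seed meal) configurations:
  P(positive screen) = 0.01*0.75*0.97 + 0.52*0.75*0.03 + 0.64*0.25*0.97 + 0.8*0.25*0.03
        = 0.007275 + 0.011700 + 0.155200 + 0.006000 = 0.180175
Configurations with actual drug use contribute 0.161200, so
  P(actual drug use | positive screen) = 0.161200 / 0.180175 ≈ 0.8947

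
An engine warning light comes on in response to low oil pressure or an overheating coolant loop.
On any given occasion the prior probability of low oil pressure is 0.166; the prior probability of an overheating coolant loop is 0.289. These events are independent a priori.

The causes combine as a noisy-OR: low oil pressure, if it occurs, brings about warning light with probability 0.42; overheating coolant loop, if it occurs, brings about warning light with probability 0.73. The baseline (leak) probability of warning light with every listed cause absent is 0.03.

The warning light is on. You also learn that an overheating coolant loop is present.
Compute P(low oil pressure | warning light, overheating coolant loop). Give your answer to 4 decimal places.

P(low oil pressure | warning light, overheating coolant loop) ≈ 0.1861

Under noisy-OR, P(warning light | causes) = 1 − (1−0.03)·∏(1−qᵢ) over the active causes.
Sum P(warning light|·) weighted by the priors over both values of low oil pressure:
  P(warning light | overheating coolant loop) = 0.7381×0.834 + 0.848098×0.166
        = 0.615575 + 0.140784 = 0.756359
The terms with low oil pressure present sum to 0.140784, so
  P(low oil pressure | warning light, overheating coolant loop) = 0.140784 / 0.756359 ≈ 0.1861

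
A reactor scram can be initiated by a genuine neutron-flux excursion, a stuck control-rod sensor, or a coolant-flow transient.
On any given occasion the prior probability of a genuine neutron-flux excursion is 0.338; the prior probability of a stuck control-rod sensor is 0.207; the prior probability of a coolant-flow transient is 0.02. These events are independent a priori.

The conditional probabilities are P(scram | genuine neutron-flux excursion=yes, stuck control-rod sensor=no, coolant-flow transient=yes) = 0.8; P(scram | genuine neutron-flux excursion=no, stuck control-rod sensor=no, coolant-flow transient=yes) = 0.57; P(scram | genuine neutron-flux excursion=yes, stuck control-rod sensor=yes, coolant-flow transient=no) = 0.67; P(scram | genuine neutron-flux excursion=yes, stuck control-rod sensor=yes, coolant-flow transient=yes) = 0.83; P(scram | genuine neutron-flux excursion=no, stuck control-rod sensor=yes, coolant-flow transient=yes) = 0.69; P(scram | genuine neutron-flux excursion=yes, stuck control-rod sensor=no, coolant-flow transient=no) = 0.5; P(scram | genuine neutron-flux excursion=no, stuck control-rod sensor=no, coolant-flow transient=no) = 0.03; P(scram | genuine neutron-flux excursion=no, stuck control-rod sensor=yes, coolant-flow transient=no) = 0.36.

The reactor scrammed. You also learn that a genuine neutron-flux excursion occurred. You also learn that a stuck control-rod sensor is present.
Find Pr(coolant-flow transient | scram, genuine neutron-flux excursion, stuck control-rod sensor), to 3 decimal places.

Pr(coolant-flow transient | scram, genuine neutron-flux excursion, stuck control-rod sensor) ≈ 0.025

For the numerator, keep only coolant-flow transient=true terms: 0.83·0.02 = 0.016600
Normalizer over all consistent configurations: 0.67·0.98 + 0.83·0.02 = 0.673200
Posterior = 0.016600 / 0.673200 ≈ 0.025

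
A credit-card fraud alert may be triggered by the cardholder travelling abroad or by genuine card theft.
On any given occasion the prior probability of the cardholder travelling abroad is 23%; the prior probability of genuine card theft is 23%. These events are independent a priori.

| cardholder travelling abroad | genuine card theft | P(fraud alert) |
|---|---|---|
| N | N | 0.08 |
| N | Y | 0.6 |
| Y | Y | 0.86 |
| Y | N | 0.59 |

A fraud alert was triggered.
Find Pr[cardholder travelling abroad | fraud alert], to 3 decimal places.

Pr[cardholder travelling abroad | fraud alert] ≈ 0.494

Sum P(fraud alert|·) weighted by the priors over the 4 (cardholder travelling abroad, genuine card theft) configurations:
  P(fraud alert) = 0.08*0.77*0.77 + 0.6*0.77*0.23 + 0.59*0.23*0.77 + 0.86*0.23*0.23
        = 0.047432 + 0.106260 + 0.104489 + 0.045494 = 0.303675
Keeping only the cardholder travelling abroad-present terms gives 0.149983, so
  P(cardholder travelling abroad | fraud alert) = 0.149983 / 0.303675 ≈ 0.494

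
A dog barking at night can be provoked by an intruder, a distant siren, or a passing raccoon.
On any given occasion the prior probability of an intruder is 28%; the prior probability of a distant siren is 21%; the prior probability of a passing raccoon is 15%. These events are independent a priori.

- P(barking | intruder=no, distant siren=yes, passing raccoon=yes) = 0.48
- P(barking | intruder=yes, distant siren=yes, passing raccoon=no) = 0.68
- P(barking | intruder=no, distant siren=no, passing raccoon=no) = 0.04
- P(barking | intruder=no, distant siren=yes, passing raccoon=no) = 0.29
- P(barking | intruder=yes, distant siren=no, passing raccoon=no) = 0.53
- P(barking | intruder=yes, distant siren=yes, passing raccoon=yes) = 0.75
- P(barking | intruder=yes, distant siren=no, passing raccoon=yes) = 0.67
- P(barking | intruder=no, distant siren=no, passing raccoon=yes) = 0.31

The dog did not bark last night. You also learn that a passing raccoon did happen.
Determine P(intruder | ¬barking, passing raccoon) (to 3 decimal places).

P(intruder | ¬barking, passing raccoon) ≈ 0.157

Sum P(¬barking|·) weighted by the priors over the 4 (intruder, distant siren) configurations:
  P(¬barking | passing raccoon) = 0.69·0.72·0.79 + 0.52·0.72·0.21 + 0.33·0.28·0.79 + 0.25·0.28·0.21
        = 0.392472 + 0.078624 + 0.072996 + 0.014700 = 0.558792
The terms with intruder present sum to 0.087696, so
  P(intruder | ¬barking, passing raccoon) = 0.087696 / 0.558792 ≈ 0.157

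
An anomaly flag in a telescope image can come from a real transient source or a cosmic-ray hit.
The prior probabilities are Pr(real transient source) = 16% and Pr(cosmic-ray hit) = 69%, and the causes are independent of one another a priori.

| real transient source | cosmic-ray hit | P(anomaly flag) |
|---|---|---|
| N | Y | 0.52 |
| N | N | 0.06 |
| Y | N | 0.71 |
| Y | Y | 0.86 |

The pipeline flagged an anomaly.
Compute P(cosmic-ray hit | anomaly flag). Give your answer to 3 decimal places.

Weight on cosmic-ray hit=true, given the evidence: 0.301392 + 0.094944 = 0.396336
The normalizing constant is 0.06*0.84*0.31 + 0.52*0.84*0.69 + 0.71*0.16*0.31 + 0.86*0.16*0.69 = 0.447176
P(cosmic-ray hit | anomaly flag) = 0.396336/0.447176 ≈ 0.886

P(cosmic-ray hit | anomaly flag) ≈ 0.886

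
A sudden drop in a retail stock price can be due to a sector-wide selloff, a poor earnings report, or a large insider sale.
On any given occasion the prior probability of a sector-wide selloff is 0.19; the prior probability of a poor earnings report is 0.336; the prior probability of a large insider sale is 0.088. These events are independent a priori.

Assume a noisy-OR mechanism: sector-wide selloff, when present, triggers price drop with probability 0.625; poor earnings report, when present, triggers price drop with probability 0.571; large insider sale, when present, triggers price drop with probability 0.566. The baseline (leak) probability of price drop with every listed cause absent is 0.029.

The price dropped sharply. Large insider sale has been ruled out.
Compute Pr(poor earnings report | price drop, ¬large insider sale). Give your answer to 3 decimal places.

Pr(poor earnings report | price drop, ¬large insider sale) ≈ 0.689

Under noisy-OR, P(price drop | causes) = 1 − (1−0.029)·∏(1−qᵢ) over the active causes.
P(price drop | ¬large insider sale) = 0.029×0.81×0.664 + 0.583441×0.81×0.336 + 0.635875×0.19×0.664 + 0.84379×0.19×0.336 = 0.015597 + 0.158789 + 0.080222 + 0.053868 = 0.308476
Of this, 0.212657 comes from 0.158789 + 0.053868 (the poor earnings report=true cases).
P(poor earnings report | price drop, ¬large insider sale) = 0.212657 / 0.308476 ≈ 0.689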